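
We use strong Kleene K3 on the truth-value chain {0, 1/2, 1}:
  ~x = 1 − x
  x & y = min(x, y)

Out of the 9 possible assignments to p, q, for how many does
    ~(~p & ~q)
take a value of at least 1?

p = 0, q = 0 ↦ 0  <
p = 0, q = 1/2 ↦ 1/2  <
p = 0, q = 1 ↦ 1  ≥
p = 1/2, q = 0 ↦ 1/2  <
p = 1/2, q = 1/2 ↦ 1/2  <
p = 1/2, q = 1 ↦ 1  ≥
p = 1, q = 0 ↦ 1  ≥
p = 1, q = 1/2 ↦ 1  ≥
p = 1, q = 1 ↦ 1  ≥
So 5 of the 9 assignments meet the threshold.

5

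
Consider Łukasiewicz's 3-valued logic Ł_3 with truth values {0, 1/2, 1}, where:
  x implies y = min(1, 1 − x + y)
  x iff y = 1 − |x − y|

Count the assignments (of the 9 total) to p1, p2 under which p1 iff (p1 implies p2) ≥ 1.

p1 = 0, p2 = 0 ↦ 0  <
p1 = 0, p2 = 1/2 ↦ 0  <
p1 = 0, p2 = 1 ↦ 0  <
p1 = 1/2, p2 = 0 ↦ 1  ≥
p1 = 1/2, p2 = 1/2 ↦ 1/2  <
p1 = 1/2, p2 = 1 ↦ 1/2  <
p1 = 1, p2 = 0 ↦ 0  <
p1 = 1, p2 = 1/2 ↦ 1/2  <
p1 = 1, p2 = 1 ↦ 1  ≥
So 2 of the 9 assignments meet the threshold.

2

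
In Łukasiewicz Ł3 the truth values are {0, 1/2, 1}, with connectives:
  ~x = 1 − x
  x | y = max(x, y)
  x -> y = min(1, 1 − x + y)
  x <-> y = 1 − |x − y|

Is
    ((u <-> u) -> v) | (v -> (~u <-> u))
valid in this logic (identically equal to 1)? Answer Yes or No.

Counterexample: take u = 0, v = 1/2.
u <-> u = 0 <-> 0 = 1
(u <-> u) -> v = 1 -> 1/2 = 1/2
~u = ~0 = 1
~u <-> u = 1 <-> 0 = 0
v -> (~u <-> u) = 1/2 -> 0 = 1/2
((u <-> u) -> v) | (v -> (~u <-> u)) = 1/2 | 1/2 = 1/2
This gives 1/2 ≠ 1.

No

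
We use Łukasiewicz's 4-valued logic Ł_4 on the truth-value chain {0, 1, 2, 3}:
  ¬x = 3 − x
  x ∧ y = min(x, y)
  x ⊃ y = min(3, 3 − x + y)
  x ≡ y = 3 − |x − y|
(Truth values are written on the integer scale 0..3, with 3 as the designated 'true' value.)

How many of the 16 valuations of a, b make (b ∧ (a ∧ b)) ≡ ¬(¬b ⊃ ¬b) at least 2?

12

a = 0, b = 0 ↦ 3  ≥
a = 0, b = 1 ↦ 3  ≥
a = 0, b = 2 ↦ 3  ≥
a = 0, b = 3 ↦ 3  ≥
a = 1, b = 0 ↦ 3  ≥
a = 1, b = 1 ↦ 2  ≥
a = 1, b = 2 ↦ 2  ≥
a = 1, b = 3 ↦ 2  ≥
a = 2, b = 0 ↦ 3  ≥
a = 2, b = 1 ↦ 2  ≥
a = 2, b = 2 ↦ 1  <
a = 2, b = 3 ↦ 1  <
a = 3, b = 0 ↦ 3  ≥
a = 3, b = 1 ↦ 2  ≥
a = 3, b = 2 ↦ 1  <
a = 3, b = 3 ↦ 0  <
So 12 of the 16 assignments meet the threshold.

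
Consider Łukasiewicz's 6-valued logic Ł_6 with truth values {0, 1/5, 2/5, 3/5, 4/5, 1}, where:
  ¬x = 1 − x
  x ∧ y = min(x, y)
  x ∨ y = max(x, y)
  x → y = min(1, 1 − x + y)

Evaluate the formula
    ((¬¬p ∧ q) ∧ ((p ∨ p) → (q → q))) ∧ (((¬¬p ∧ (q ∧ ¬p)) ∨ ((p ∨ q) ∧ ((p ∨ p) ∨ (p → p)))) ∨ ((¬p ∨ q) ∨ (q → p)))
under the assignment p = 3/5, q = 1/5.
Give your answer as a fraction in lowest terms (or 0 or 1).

1/5

¬p = ¬3/5 = 2/5
¬¬p = ¬2/5 = 3/5
¬¬p ∧ q = 3/5 ∧ 1/5 = 1/5
p ∨ p = 3/5 ∨ 3/5 = 3/5
q → q = 1/5 → 1/5 = 1
(p ∨ p) → (q → q) = 3/5 → 1 = 1
(¬¬p ∧ q) ∧ ((p ∨ p) → (q → q)) = 1/5 ∧ 1 = 1/5
¬p = ¬3/5 = 2/5
¬¬p = ¬2/5 = 3/5
¬p = ¬3/5 = 2/5
q ∧ ¬p = 1/5 ∧ 2/5 = 1/5
¬¬p ∧ (q ∧ ¬p) = 3/5 ∧ 1/5 = 1/5
p ∨ q = 3/5 ∨ 1/5 = 3/5
p ∨ p = 3/5 ∨ 3/5 = 3/5
p → p = 3/5 → 3/5 = 1
(p ∨ p) ∨ (p → p) = 3/5 ∨ 1 = 1
(p ∨ q) ∧ ((p ∨ p) ∨ (p → p)) = 3/5 ∧ 1 = 3/5
(¬¬p ∧ (q ∧ ¬p)) ∨ ((p ∨ q) ∧ ((p ∨ p) ∨ (p → p))) = 1/5 ∨ 3/5 = 3/5
¬p = ¬3/5 = 2/5
¬p ∨ q = 2/5 ∨ 1/5 = 2/5
q → p = 1/5 → 3/5 = 1
(¬p ∨ q) ∨ (q → p) = 2/5 ∨ 1 = 1
((¬¬p ∧ (q ∧ ¬p)) ∨ ((p ∨ q) ∧ ((p ∨ p) ∨ (p → p)))) ∨ ((¬p ∨ q) ∨ (q → p)) = 3/5 ∨ 1 = 1
((¬¬p ∧ q) ∧ ((p ∨ p) → (q → q))) ∧ (((¬¬p ∧ (q ∧ ¬p)) ∨ ((p ∨ q) ∧ ((p ∨ p) ∨ (p → p)))) ∨ ((¬p ∨ q) ∨ (q → p))) = 1/5 ∧ 1 = 1/5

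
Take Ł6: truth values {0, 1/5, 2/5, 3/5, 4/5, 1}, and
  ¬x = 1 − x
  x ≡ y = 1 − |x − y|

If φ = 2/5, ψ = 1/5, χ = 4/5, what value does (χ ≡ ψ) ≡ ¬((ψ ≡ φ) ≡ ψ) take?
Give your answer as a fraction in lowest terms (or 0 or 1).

χ ≡ ψ = 4/5 ≡ 1/5 = 2/5
ψ ≡ φ = 1/5 ≡ 2/5 = 4/5
(ψ ≡ φ) ≡ ψ = 4/5 ≡ 1/5 = 2/5
¬((ψ ≡ φ) ≡ ψ) = ¬2/5 = 3/5
(χ ≡ ψ) ≡ ¬((ψ ≡ φ) ≡ ψ) = 2/5 ≡ 3/5 = 4/5

4/5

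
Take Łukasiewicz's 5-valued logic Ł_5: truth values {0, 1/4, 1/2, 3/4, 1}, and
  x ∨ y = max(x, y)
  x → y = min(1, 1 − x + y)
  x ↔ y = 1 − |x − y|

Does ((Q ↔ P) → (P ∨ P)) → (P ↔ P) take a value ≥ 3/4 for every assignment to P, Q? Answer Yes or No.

At P = 1/4, Q = 1/2, for instance:
Q ↔ P = 1/2 ↔ 1/4 = 3/4
P ∨ P = 1/4 ∨ 1/4 = 1/4
(Q ↔ P) → (P ∨ P) = 3/4 → 1/4 = 1/2
P ↔ P = 1/4 ↔ 1/4 = 1
((Q ↔ P) → (P ∨ P)) → (P ↔ P) = 1/2 → 1 = 1
and checking the remaining 24 assignments likewise gives ≥ 3/4 in every case.

Yes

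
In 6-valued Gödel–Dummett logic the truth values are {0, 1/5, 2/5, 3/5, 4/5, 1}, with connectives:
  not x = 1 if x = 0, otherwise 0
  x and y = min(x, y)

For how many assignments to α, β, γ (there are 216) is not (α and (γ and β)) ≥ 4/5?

91

value 1: 91 assignments (counts)
value 0: 125 assignments
So 91 of the 216 assignments meet the threshold.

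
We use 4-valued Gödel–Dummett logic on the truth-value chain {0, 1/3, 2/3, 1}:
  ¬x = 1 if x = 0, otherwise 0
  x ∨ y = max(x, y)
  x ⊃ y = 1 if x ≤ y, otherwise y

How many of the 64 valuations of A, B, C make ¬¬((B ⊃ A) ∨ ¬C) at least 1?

55

value 1: 55 assignments (counts)
value 0: 9 assignments
So 55 of the 64 assignments meet the threshold.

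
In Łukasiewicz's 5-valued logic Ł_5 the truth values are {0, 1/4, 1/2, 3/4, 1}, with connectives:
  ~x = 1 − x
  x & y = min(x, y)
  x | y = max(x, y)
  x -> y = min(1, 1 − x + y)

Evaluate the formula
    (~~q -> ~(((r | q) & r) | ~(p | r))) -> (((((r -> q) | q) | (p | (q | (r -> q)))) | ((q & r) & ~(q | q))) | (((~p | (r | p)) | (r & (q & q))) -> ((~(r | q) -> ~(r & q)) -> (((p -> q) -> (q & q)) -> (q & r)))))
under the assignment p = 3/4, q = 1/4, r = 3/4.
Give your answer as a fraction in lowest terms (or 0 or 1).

3/4

~q = ~1/4 = 3/4
~~q = ~3/4 = 1/4
r | q = 3/4 | 1/4 = 3/4
(r | q) & r = 3/4 & 3/4 = 3/4
p | r = 3/4 | 3/4 = 3/4
~(p | r) = ~3/4 = 1/4
((r | q) & r) | ~(p | r) = 3/4 | 1/4 = 3/4
~(((r | q) & r) | ~(p | r)) = ~3/4 = 1/4
~~q -> ~(((r | q) & r) | ~(p | r)) = 1/4 -> 1/4 = 1
r -> q = 3/4 -> 1/4 = 1/2
(r -> q) | q = 1/2 | 1/4 = 1/2
r -> q = 3/4 -> 1/4 = 1/2
q | (r -> q) = 1/4 | 1/2 = 1/2
p | (q | (r -> q)) = 3/4 | 1/2 = 3/4
((r -> q) | q) | (p | (q | (r -> q))) = 1/2 | 3/4 = 3/4
q & r = 1/4 & 3/4 = 1/4
q | q = 1/4 | 1/4 = 1/4
~(q | q) = ~1/4 = 3/4
(q & r) & ~(q | q) = 1/4 & 3/4 = 1/4
(((r -> q) | q) | (p | (q | (r -> q)))) | ((q & r) & ~(q | q)) = 3/4 | 1/4 = 3/4
~p = ~3/4 = 1/4
r | p = 3/4 | 3/4 = 3/4
~p | (r | p) = 1/4 | 3/4 = 3/4
q & q = 1/4 & 1/4 = 1/4
r & (q & q) = 3/4 & 1/4 = 1/4
(~p | (r | p)) | (r & (q & q)) = 3/4 | 1/4 = 3/4
r | q = 3/4 | 1/4 = 3/4
~(r | q) = ~3/4 = 1/4
r & q = 3/4 & 1/4 = 1/4
~(r & q) = ~1/4 = 3/4
~(r | q) -> ~(r & q) = 1/4 -> 3/4 = 1
p -> q = 3/4 -> 1/4 = 1/2
q & q = 1/4 & 1/4 = 1/4
(p -> q) -> (q & q) = 1/2 -> 1/4 = 3/4
q & r = 1/4 & 3/4 = 1/4
((p -> q) -> (q & q)) -> (q & r) = 3/4 -> 1/4 = 1/2
(~(r | q) -> ~(r & q)) -> (((p -> q) -> (q & q)) -> (q & r)) = 1 -> 1/2 = 1/2
((~p | (r | p)) | (r & (q & q))) -> ((~(r | q) -> ~(r & q)) -> (((p -> q) -> (q & q)) -> (q & r))) = 3/4 -> 1/2 = 3/4
((((r -> q) | q) | (p | (q | (r -> q)))) | ((q & r) & ~(q | q))) | (((~p | (r | p)) | (r & (q & q))) -> ((~(r | q) -> ~(r & q)) -> (((p -> q) -> (q & q)) -> (q & r)))) = 3/4 | 3/4 = 3/4
(~~q -> ~(((r | q) & r) | ~(p | r))) -> (((((r -> q) | q) | (p | (q | (r -> q)))) | ((q & r) & ~(q | q))) | (((~p | (r | p)) | (r & (q & q))) -> ((~(r | q) -> ~(r & q)) -> (((p -> q) -> (q & q)) -> (q & r))))) = 1 -> 3/4 = 3/4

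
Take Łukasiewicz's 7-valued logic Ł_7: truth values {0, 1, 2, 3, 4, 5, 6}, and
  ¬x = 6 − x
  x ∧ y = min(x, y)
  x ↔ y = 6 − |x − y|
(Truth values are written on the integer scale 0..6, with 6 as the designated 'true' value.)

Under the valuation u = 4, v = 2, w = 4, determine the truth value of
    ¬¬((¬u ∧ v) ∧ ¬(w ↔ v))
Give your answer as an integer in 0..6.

2

¬u = ¬4 = 2
¬u ∧ v = 2 ∧ 2 = 2
w ↔ v = 4 ↔ 2 = 4
¬(w ↔ v) = ¬4 = 2
(¬u ∧ v) ∧ ¬(w ↔ v) = 2 ∧ 2 = 2
¬((¬u ∧ v) ∧ ¬(w ↔ v)) = ¬2 = 4
¬¬((¬u ∧ v) ∧ ¬(w ↔ v)) = ¬4 = 2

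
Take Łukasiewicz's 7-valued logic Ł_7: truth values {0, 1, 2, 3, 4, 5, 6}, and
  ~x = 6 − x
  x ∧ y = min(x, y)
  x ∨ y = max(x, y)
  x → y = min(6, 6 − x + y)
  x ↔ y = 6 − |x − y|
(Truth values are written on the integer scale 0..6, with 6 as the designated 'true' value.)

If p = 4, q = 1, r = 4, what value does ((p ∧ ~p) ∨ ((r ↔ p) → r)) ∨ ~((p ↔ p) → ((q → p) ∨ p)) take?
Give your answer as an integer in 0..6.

4

~p = ~4 = 2
p ∧ ~p = 4 ∧ 2 = 2
r ↔ p = 4 ↔ 4 = 6
(r ↔ p) → r = 6 → 4 = 4
(p ∧ ~p) ∨ ((r ↔ p) → r) = 2 ∨ 4 = 4
p ↔ p = 4 ↔ 4 = 6
q → p = 1 → 4 = 6
(q → p) ∨ p = 6 ∨ 4 = 6
(p ↔ p) → ((q → p) ∨ p) = 6 → 6 = 6
~((p ↔ p) → ((q → p) ∨ p)) = ~6 = 0
((p ∧ ~p) ∨ ((r ↔ p) → r)) ∨ ~((p ↔ p) → ((q → p) ∨ p)) = 4 ∨ 0 = 4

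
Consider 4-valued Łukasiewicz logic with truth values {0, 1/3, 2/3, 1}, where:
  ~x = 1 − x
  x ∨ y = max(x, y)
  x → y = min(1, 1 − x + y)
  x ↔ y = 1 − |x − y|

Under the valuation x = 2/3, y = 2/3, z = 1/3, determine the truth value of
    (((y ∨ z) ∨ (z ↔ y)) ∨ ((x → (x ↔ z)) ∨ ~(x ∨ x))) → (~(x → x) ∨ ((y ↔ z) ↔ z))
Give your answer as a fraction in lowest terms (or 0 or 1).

2/3

y ∨ z = 2/3 ∨ 1/3 = 2/3
z ↔ y = 1/3 ↔ 2/3 = 2/3
(y ∨ z) ∨ (z ↔ y) = 2/3 ∨ 2/3 = 2/3
x ↔ z = 2/3 ↔ 1/3 = 2/3
x → (x ↔ z) = 2/3 → 2/3 = 1
x ∨ x = 2/3 ∨ 2/3 = 2/3
~(x ∨ x) = ~2/3 = 1/3
(x → (x ↔ z)) ∨ ~(x ∨ x) = 1 ∨ 1/3 = 1
((y ∨ z) ∨ (z ↔ y)) ∨ ((x → (x ↔ z)) ∨ ~(x ∨ x)) = 2/3 ∨ 1 = 1
x → x = 2/3 → 2/3 = 1
~(x → x) = ~1 = 0
y ↔ z = 2/3 ↔ 1/3 = 2/3
(y ↔ z) ↔ z = 2/3 ↔ 1/3 = 2/3
~(x → x) ∨ ((y ↔ z) ↔ z) = 0 ∨ 2/3 = 2/3
(((y ∨ z) ∨ (z ↔ y)) ∨ ((x → (x ↔ z)) ∨ ~(x ∨ x))) → (~(x → x) ∨ ((y ↔ z) ↔ z)) = 1 → 2/3 = 2/3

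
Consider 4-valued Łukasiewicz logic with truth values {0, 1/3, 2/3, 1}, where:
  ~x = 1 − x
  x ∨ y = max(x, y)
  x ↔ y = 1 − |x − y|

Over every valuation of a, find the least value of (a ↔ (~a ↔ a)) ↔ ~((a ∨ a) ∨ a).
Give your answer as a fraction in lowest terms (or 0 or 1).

Take a = 2/3:
~a = ~2/3 = 1/3
~a ↔ a = 1/3 ↔ 2/3 = 2/3
a ↔ (~a ↔ a) = 2/3 ↔ 2/3 = 1
a ∨ a = 2/3 ∨ 2/3 = 2/3
(a ∨ a) ∨ a = 2/3 ∨ 2/3 = 2/3
~((a ∨ a) ∨ a) = ~2/3 = 1/3
(a ↔ (~a ↔ a)) ↔ ~((a ∨ a) ∨ a) = 1 ↔ 1/3 = 1/3
No assignment yields a value below 1/3, so this is the minimum.

1/3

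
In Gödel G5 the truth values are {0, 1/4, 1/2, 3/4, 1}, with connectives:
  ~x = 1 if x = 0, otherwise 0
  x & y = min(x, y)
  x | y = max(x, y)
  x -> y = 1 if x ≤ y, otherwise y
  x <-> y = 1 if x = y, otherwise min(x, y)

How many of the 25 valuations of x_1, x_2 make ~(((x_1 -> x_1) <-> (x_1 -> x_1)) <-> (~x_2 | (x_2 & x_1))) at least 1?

value 1: 4 assignments (counts)
value 0: 21 assignments
So 4 of the 25 assignments meet the threshold.

4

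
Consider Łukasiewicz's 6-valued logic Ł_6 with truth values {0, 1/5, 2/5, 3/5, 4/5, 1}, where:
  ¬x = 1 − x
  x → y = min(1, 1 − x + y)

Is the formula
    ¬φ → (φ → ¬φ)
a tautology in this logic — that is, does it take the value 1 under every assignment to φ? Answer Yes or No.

Yes

φ = 0 ↦ 1
φ = 1/5 ↦ 1
φ = 2/5 ↦ 1
φ = 3/5 ↦ 1
φ = 4/5 ↦ 1
φ = 1 ↦ 1
Every assignment gives a value ≥ 1.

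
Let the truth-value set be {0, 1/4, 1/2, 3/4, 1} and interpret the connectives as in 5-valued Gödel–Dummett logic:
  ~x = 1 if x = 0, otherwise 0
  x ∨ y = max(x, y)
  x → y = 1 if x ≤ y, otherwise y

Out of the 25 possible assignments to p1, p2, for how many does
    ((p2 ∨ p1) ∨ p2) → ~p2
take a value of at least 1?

value 1: 5 assignments (counts)
value 0: 20 assignments
So 5 of the 25 assignments meet the threshold.

5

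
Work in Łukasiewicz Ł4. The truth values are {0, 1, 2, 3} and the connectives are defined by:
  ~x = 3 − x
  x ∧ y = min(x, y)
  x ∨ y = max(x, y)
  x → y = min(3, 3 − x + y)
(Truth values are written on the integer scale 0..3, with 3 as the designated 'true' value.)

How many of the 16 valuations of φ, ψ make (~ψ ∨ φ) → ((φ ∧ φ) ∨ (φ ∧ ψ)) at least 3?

10

φ = 0, ψ = 0 ↦ 0  <
φ = 0, ψ = 1 ↦ 1  <
φ = 0, ψ = 2 ↦ 2  <
φ = 0, ψ = 3 ↦ 3  ≥
φ = 1, ψ = 0 ↦ 1  <
φ = 1, ψ = 1 ↦ 2  <
φ = 1, ψ = 2 ↦ 3  ≥
φ = 1, ψ = 3 ↦ 3  ≥
φ = 2, ψ = 0 ↦ 2  <
φ = 2, ψ = 1 ↦ 3  ≥
φ = 2, ψ = 2 ↦ 3  ≥
φ = 2, ψ = 3 ↦ 3  ≥
φ = 3, ψ = 0 ↦ 3  ≥
φ = 3, ψ = 1 ↦ 3  ≥
φ = 3, ψ = 2 ↦ 3  ≥
φ = 3, ψ = 3 ↦ 3  ≥
So 10 of the 16 assignments meet the threshold.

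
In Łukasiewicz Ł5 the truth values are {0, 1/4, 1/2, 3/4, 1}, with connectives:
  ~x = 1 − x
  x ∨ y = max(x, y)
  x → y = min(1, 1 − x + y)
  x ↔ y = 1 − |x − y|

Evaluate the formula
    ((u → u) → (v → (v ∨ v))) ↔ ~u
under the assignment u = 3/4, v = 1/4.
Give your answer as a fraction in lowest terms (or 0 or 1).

u → u = 3/4 → 3/4 = 1
v ∨ v = 1/4 ∨ 1/4 = 1/4
v → (v ∨ v) = 1/4 → 1/4 = 1
(u → u) → (v → (v ∨ v)) = 1 → 1 = 1
~u = ~3/4 = 1/4
((u → u) → (v → (v ∨ v))) ↔ ~u = 1 ↔ 1/4 = 1/4

1/4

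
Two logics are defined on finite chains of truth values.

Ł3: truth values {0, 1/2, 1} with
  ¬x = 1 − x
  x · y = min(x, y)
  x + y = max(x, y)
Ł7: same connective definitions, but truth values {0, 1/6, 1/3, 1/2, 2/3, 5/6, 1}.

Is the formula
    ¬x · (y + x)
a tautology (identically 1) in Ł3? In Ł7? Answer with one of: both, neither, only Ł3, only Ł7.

neither

In Ł3: at x = 0, y = 0 the value is 0 — not a tautology.
In Ł7: at x = 0, y = 0 the value is 0 — not a tautology.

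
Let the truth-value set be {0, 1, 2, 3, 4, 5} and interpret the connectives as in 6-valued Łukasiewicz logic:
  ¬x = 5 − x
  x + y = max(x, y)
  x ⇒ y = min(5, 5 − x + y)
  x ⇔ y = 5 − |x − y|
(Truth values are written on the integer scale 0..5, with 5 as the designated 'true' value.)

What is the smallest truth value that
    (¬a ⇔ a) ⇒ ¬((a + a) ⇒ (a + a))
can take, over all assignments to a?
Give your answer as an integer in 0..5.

1

Take a = 2:
¬a = ¬2 = 3
¬a ⇔ a = 3 ⇔ 2 = 4
a + a = 2 + 2 = 2
a + a = 2 + 2 = 2
(a + a) ⇒ (a + a) = 2 ⇒ 2 = 5
¬((a + a) ⇒ (a + a)) = ¬5 = 0
(¬a ⇔ a) ⇒ ¬((a + a) ⇒ (a + a)) = 4 ⇒ 0 = 1
No assignment yields a value below 1, so this is the minimum.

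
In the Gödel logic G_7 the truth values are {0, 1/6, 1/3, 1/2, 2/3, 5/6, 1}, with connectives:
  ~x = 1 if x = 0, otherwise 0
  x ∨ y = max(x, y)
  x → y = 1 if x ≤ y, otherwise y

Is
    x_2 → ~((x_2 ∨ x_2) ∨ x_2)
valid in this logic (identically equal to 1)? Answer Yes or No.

Counterexample: take x_2 = 1/6.
x_2 ∨ x_2 = 1/6 ∨ 1/6 = 1/6
(x_2 ∨ x_2) ∨ x_2 = 1/6 ∨ 1/6 = 1/6
~((x_2 ∨ x_2) ∨ x_2) = ~1/6 = 0
x_2 → ~((x_2 ∨ x_2) ∨ x_2) = 1/6 → 0 = 0
This gives 0 ≠ 1.

No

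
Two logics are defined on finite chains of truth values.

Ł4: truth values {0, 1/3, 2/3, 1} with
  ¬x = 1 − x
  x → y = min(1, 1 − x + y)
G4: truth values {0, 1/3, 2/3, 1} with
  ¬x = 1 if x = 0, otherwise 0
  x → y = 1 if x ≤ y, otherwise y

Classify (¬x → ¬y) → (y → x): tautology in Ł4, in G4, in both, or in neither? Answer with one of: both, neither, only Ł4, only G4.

only Ł4

In Ł4: every assignment gives 1 — tautology.
In G4: at x = 1/3, y = 2/3 the value is 1/3 — not a tautology.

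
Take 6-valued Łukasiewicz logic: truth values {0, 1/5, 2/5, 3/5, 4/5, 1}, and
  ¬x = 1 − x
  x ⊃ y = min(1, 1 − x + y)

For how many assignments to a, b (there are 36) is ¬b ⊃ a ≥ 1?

value 1: 21 assignments (counts)
value 4/5: 5 assignments
value 3/5: 4 assignments
value 2/5: 3 assignments
value 1/5: 2 assignments
value 0: 1 assignment
So 21 of the 36 assignments meet the threshold.

21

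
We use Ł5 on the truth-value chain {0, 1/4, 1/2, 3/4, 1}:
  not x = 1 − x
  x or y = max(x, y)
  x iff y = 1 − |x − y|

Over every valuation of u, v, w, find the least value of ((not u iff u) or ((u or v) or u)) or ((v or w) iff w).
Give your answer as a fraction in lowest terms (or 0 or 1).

1/2

Take u = 0, v = 1/2, w = 0:
not u = not 0 = 1
not u iff u = 1 iff 0 = 0
u or v = 0 or 1/2 = 1/2
(u or v) or u = 1/2 or 0 = 1/2
(not u iff u) or ((u or v) or u) = 0 or 1/2 = 1/2
v or w = 1/2 or 0 = 1/2
(v or w) iff w = 1/2 iff 0 = 1/2
((not u iff u) or ((u or v) or u)) or ((v or w) iff w) = 1/2 or 1/2 = 1/2
No assignment yields a value below 1/2, so this is the minimum.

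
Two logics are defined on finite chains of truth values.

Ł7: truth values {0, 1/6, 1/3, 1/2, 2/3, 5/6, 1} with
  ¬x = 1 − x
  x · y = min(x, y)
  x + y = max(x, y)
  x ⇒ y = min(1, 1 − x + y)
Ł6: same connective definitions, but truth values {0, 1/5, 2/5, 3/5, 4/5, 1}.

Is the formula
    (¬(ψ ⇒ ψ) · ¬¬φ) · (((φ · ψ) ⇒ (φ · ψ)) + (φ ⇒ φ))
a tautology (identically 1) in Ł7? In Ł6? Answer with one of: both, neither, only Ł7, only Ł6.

neither

In Ł7: at φ = 0, ψ = 0 the value is 0 — not a tautology.
In Ł6: at φ = 0, ψ = 0 the value is 0 — not a tautology.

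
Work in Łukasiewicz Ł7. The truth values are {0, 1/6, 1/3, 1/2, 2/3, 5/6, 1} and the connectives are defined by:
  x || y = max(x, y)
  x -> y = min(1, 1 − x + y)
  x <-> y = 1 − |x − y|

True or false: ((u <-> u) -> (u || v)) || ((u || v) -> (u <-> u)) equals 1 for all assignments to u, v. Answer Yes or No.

Yes

At u = 1/3, v = 1/6, for instance:
u <-> u = 1/3 <-> 1/3 = 1
u || v = 1/3 || 1/6 = 1/3
(u <-> u) -> (u || v) = 1 -> 1/3 = 1/3
(u || v) -> (u <-> u) = 1/3 -> 1 = 1
((u <-> u) -> (u || v)) || ((u || v) -> (u <-> u)) = 1/3 || 1 = 1
and checking the remaining 48 assignments likewise gives ≥ 1 in every case.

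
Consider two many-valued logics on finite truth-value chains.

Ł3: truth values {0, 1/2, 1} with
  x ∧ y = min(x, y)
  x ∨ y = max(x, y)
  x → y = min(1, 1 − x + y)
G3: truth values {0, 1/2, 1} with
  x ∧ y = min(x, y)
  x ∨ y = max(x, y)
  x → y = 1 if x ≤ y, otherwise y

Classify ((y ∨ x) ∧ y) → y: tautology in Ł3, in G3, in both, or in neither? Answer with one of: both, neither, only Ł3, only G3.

both

In Ł3: every assignment gives 1 — tautology.
In G3: every assignment gives 1 — tautology.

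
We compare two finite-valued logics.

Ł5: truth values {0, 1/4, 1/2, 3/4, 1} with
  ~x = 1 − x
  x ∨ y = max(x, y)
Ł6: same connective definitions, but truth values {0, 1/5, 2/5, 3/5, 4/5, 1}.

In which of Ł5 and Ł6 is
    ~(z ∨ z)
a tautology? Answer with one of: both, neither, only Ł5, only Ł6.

neither

In Ł5: at z = 1/4 the value is 3/4 — not a tautology.
In Ł6: at z = 1/5 the value is 4/5 — not a tautology.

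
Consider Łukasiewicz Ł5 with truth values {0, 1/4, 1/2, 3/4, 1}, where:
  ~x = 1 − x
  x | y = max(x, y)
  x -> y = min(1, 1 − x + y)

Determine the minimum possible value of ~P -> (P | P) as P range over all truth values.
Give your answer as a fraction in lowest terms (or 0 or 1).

Take P = 0:
~P = ~0 = 1
P | P = 0 | 0 = 0
~P -> (P | P) = 1 -> 0 = 0
No assignment yields a value below 0, so this is the minimum.

0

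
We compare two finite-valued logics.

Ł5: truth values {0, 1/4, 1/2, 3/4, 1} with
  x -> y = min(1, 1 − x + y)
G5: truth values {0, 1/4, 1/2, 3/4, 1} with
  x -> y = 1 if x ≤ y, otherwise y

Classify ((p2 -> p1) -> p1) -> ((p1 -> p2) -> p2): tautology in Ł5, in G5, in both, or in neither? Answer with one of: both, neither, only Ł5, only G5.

In Ł5: every assignment gives 1 — tautology.
In G5: at p1 = 0, p2 = 1/4 the value is 1/4 — not a tautology.

only Ł5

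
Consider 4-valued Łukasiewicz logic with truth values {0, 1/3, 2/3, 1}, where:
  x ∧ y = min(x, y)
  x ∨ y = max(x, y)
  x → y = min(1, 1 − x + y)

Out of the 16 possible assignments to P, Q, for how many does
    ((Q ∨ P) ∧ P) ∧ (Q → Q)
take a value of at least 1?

4

P = 0, Q = 0 ↦ 0  <
P = 0, Q = 1/3 ↦ 0  <
P = 0, Q = 2/3 ↦ 0  <
P = 0, Q = 1 ↦ 0  <
P = 1/3, Q = 0 ↦ 1/3  <
P = 1/3, Q = 1/3 ↦ 1/3  <
P = 1/3, Q = 2/3 ↦ 1/3  <
P = 1/3, Q = 1 ↦ 1/3  <
P = 2/3, Q = 0 ↦ 2/3  <
P = 2/3, Q = 1/3 ↦ 2/3  <
P = 2/3, Q = 2/3 ↦ 2/3  <
P = 2/3, Q = 1 ↦ 2/3  <
P = 1, Q = 0 ↦ 1  ≥
P = 1, Q = 1/3 ↦ 1  ≥
P = 1, Q = 2/3 ↦ 1  ≥
P = 1, Q = 1 ↦ 1  ≥
So 4 of the 16 assignments meet the threshold.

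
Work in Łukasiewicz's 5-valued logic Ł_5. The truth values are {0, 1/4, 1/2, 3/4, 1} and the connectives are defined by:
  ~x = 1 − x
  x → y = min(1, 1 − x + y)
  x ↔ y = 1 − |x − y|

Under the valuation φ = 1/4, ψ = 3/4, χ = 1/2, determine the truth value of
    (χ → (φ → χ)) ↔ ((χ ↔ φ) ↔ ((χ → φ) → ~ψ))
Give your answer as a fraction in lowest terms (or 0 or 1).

3/4

φ → χ = 1/4 → 1/2 = 1
χ → (φ → χ) = 1/2 → 1 = 1
χ ↔ φ = 1/2 ↔ 1/4 = 3/4
χ → φ = 1/2 → 1/4 = 3/4
~ψ = ~3/4 = 1/4
(χ → φ) → ~ψ = 3/4 → 1/4 = 1/2
(χ ↔ φ) ↔ ((χ → φ) → ~ψ) = 3/4 ↔ 1/2 = 3/4
(χ → (φ → χ)) ↔ ((χ ↔ φ) ↔ ((χ → φ) → ~ψ)) = 1 ↔ 3/4 = 3/4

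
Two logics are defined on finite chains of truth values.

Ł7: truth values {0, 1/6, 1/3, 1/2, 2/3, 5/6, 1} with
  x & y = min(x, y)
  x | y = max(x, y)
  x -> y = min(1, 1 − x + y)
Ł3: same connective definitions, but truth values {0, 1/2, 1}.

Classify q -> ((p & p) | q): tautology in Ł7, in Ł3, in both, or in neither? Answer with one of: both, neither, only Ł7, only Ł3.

In Ł7: every assignment gives 1 — tautology.
In Ł3: every assignment gives 1 — tautology.

both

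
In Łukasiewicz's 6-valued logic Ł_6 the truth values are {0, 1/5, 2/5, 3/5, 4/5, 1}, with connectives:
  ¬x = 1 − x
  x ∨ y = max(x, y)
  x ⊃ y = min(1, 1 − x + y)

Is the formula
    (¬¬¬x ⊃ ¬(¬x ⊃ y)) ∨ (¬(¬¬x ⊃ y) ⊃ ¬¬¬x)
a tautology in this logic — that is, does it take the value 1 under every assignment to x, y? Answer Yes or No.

Counterexample: take x = 4/5, y = 1/5.
¬x = ¬4/5 = 1/5
¬¬x = ¬1/5 = 4/5
¬¬¬x = ¬4/5 = 1/5
¬x = ¬4/5 = 1/5
¬x ⊃ y = 1/5 ⊃ 1/5 = 1
¬(¬x ⊃ y) = ¬1 = 0
¬¬¬x ⊃ ¬(¬x ⊃ y) = 1/5 ⊃ 0 = 4/5
¬x = ¬4/5 = 1/5
¬¬x = ¬1/5 = 4/5
¬¬x ⊃ y = 4/5 ⊃ 1/5 = 2/5
¬(¬¬x ⊃ y) = ¬2/5 = 3/5
¬x = ¬4/5 = 1/5
¬¬x = ¬1/5 = 4/5
¬¬¬x = ¬4/5 = 1/5
¬(¬¬x ⊃ y) ⊃ ¬¬¬x = 3/5 ⊃ 1/5 = 3/5
(¬¬¬x ⊃ ¬(¬x ⊃ y)) ∨ (¬(¬¬x ⊃ y) ⊃ ¬¬¬x) = 4/5 ∨ 3/5 = 4/5
This gives 4/5 ≠ 1.

No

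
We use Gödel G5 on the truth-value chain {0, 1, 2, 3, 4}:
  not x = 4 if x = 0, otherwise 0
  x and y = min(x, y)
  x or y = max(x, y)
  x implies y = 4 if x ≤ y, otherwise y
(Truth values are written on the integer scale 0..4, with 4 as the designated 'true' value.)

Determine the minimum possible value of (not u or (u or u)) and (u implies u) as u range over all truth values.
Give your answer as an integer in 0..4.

1

Take u = 1:
not u = not 1 = 0
u or u = 1 or 1 = 1
not u or (u or u) = 0 or 1 = 1
u implies u = 1 implies 1 = 4
(not u or (u or u)) and (u implies u) = 1 and 4 = 1
No assignment yields a value below 1, so this is the minimum.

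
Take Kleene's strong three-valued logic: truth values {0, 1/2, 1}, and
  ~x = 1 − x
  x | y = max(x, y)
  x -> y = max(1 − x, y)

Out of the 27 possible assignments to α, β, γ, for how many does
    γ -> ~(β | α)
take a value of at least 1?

11

value 1: 11 assignments (counts)
value 1/2: 11 assignments
value 0: 5 assignments
So 11 of the 27 assignments meet the threshold.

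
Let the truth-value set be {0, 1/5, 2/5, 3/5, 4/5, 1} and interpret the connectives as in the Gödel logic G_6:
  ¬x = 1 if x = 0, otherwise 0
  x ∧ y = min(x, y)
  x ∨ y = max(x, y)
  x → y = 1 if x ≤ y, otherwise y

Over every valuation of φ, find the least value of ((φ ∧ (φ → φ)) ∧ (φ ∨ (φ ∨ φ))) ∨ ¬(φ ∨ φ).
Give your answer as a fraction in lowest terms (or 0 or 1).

1/5

Take φ = 1/5:
φ → φ = 1/5 → 1/5 = 1
φ ∧ (φ → φ) = 1/5 ∧ 1 = 1/5
φ ∨ φ = 1/5 ∨ 1/5 = 1/5
φ ∨ (φ ∨ φ) = 1/5 ∨ 1/5 = 1/5
(φ ∧ (φ → φ)) ∧ (φ ∨ (φ ∨ φ)) = 1/5 ∧ 1/5 = 1/5
φ ∨ φ = 1/5 ∨ 1/5 = 1/5
¬(φ ∨ φ) = ¬1/5 = 0
((φ ∧ (φ → φ)) ∧ (φ ∨ (φ ∨ φ))) ∨ ¬(φ ∨ φ) = 1/5 ∨ 0 = 1/5
No assignment yields a value below 1/5, so this is the minimum.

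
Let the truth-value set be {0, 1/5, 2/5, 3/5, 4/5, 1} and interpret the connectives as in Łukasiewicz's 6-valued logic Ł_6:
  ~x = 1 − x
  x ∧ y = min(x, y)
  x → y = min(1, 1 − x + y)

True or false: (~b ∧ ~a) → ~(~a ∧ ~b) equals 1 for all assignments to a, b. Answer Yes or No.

No

Counterexample: take a = 0, b = 0.
~b = ~0 = 1
~a = ~0 = 1
~b ∧ ~a = 1 ∧ 1 = 1
~a ∧ ~b = 1 ∧ 1 = 1
~(~a ∧ ~b) = ~1 = 0
(~b ∧ ~a) → ~(~a ∧ ~b) = 1 → 0 = 0
This gives 0 ≠ 1.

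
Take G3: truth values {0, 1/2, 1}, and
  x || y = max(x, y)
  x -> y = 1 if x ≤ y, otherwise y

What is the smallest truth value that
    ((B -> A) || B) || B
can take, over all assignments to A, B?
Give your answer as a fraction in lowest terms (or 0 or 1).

1/2

Take A = 0, B = 1/2:
B -> A = 1/2 -> 0 = 0
(B -> A) || B = 0 || 1/2 = 1/2
((B -> A) || B) || B = 1/2 || 1/2 = 1/2
No assignment yields a value below 1/2, so this is the minimum.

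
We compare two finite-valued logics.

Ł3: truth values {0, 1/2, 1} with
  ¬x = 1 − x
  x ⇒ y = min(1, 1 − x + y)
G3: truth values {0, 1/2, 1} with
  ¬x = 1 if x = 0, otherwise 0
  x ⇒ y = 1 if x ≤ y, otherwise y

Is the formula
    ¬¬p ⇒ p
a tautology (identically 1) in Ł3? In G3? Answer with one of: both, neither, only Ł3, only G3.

In Ł3: every assignment gives 1 — tautology.
In G3: at p = 1/2 the value is 1/2 — not a tautology.

only Ł3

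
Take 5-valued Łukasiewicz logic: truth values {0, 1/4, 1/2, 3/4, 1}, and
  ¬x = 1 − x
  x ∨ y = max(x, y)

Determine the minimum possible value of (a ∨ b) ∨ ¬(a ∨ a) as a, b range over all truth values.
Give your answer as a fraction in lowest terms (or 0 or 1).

1/2

Take a = 1/2, b = 0:
a ∨ b = 1/2 ∨ 0 = 1/2
a ∨ a = 1/2 ∨ 1/2 = 1/2
¬(a ∨ a) = ¬1/2 = 1/2
(a ∨ b) ∨ ¬(a ∨ a) = 1/2 ∨ 1/2 = 1/2
No assignment yields a value below 1/2, so this is the minimum.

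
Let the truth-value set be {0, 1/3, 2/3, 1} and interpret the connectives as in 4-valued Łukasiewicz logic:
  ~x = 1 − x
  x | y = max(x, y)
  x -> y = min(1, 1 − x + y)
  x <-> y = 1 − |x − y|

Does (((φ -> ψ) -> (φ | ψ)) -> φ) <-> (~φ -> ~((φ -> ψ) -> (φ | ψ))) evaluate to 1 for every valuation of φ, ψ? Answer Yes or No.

Yes

φ = 0, ψ = 0 ↦ 1
φ = 0, ψ = 1/3 ↦ 1
φ = 0, ψ = 2/3 ↦ 1
φ = 0, ψ = 1 ↦ 1
φ = 1/3, ψ = 0 ↦ 1
φ = 1/3, ψ = 1/3 ↦ 1
φ = 1/3, ψ = 2/3 ↦ 1
φ = 1/3, ψ = 1 ↦ 1
φ = 2/3, ψ = 0 ↦ 1
φ = 2/3, ψ = 1/3 ↦ 1
φ = 2/3, ψ = 2/3 ↦ 1
φ = 2/3, ψ = 1 ↦ 1
φ = 1, ψ = 0 ↦ 1
φ = 1, ψ = 1/3 ↦ 1
φ = 1, ψ = 2/3 ↦ 1
φ = 1, ψ = 1 ↦ 1
Every assignment gives a value ≥ 1.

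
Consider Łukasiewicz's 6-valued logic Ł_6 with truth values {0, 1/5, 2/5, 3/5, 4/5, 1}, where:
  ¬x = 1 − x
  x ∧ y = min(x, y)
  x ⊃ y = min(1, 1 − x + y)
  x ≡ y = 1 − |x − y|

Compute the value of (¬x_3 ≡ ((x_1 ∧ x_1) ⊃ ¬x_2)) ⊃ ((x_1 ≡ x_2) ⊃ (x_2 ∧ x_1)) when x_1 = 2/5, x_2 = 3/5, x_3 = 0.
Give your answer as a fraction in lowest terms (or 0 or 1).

¬x_3 = ¬0 = 1
x_1 ∧ x_1 = 2/5 ∧ 2/5 = 2/5
¬x_2 = ¬3/5 = 2/5
(x_1 ∧ x_1) ⊃ ¬x_2 = 2/5 ⊃ 2/5 = 1
¬x_3 ≡ ((x_1 ∧ x_1) ⊃ ¬x_2) = 1 ≡ 1 = 1
x_1 ≡ x_2 = 2/5 ≡ 3/5 = 4/5
x_2 ∧ x_1 = 3/5 ∧ 2/5 = 2/5
(x_1 ≡ x_2) ⊃ (x_2 ∧ x_1) = 4/5 ⊃ 2/5 = 3/5
(¬x_3 ≡ ((x_1 ∧ x_1) ⊃ ¬x_2)) ⊃ ((x_1 ≡ x_2) ⊃ (x_2 ∧ x_1)) = 1 ⊃ 3/5 = 3/5

3/5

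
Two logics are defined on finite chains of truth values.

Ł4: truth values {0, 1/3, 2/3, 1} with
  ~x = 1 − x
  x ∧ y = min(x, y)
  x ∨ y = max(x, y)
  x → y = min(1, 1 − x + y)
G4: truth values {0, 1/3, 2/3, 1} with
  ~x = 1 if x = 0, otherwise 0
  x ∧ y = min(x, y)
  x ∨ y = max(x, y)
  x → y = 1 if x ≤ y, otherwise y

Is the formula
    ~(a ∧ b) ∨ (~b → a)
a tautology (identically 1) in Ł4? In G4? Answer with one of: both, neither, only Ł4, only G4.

In Ł4: at a = 1/3, b = 1/3 the value is 2/3 — not a tautology.
In G4: every assignment gives 1 — tautology.

only G4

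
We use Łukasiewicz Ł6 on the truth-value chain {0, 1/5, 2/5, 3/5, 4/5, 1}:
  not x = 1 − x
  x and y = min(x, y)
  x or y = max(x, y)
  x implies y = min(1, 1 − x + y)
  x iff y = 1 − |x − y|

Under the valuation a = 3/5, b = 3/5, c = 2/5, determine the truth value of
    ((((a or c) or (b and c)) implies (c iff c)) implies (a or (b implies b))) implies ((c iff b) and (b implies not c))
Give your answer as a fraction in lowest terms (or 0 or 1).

a or c = 3/5 or 2/5 = 3/5
b and c = 3/5 and 2/5 = 2/5
(a or c) or (b and c) = 3/5 or 2/5 = 3/5
c iff c = 2/5 iff 2/5 = 1
((a or c) or (b and c)) implies (c iff c) = 3/5 implies 1 = 1
b implies b = 3/5 implies 3/5 = 1
a or (b implies b) = 3/5 or 1 = 1
(((a or c) or (b and c)) implies (c iff c)) implies (a or (b implies b)) = 1 implies 1 = 1
c iff b = 2/5 iff 3/5 = 4/5
not c = not 2/5 = 3/5
b implies not c = 3/5 implies 3/5 = 1
(c iff b) and (b implies not c) = 4/5 and 1 = 4/5
((((a or c) or (b and c)) implies (c iff c)) implies (a or (b implies b))) implies ((c iff b) and (b implies not c)) = 1 implies 4/5 = 4/5

4/5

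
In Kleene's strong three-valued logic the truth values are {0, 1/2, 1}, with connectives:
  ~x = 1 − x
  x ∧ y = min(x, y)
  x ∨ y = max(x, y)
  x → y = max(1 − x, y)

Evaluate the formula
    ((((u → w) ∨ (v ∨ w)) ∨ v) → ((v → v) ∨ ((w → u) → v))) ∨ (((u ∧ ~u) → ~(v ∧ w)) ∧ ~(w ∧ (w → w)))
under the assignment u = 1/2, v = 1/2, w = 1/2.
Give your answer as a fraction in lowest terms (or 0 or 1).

1/2

u → w = 1/2 → 1/2 = 1/2
v ∨ w = 1/2 ∨ 1/2 = 1/2
(u → w) ∨ (v ∨ w) = 1/2 ∨ 1/2 = 1/2
((u → w) ∨ (v ∨ w)) ∨ v = 1/2 ∨ 1/2 = 1/2
v → v = 1/2 → 1/2 = 1/2
w → u = 1/2 → 1/2 = 1/2
(w → u) → v = 1/2 → 1/2 = 1/2
(v → v) ∨ ((w → u) → v) = 1/2 ∨ 1/2 = 1/2
(((u → w) ∨ (v ∨ w)) ∨ v) → ((v → v) ∨ ((w → u) → v)) = 1/2 → 1/2 = 1/2
~u = ~1/2 = 1/2
u ∧ ~u = 1/2 ∧ 1/2 = 1/2
v ∧ w = 1/2 ∧ 1/2 = 1/2
~(v ∧ w) = ~1/2 = 1/2
(u ∧ ~u) → ~(v ∧ w) = 1/2 → 1/2 = 1/2
w → w = 1/2 → 1/2 = 1/2
w ∧ (w → w) = 1/2 ∧ 1/2 = 1/2
~(w ∧ (w → w)) = ~1/2 = 1/2
((u ∧ ~u) → ~(v ∧ w)) ∧ ~(w ∧ (w → w)) = 1/2 ∧ 1/2 = 1/2
((((u → w) ∨ (v ∨ w)) ∨ v) → ((v → v) ∨ ((w → u) → v))) ∨ (((u ∧ ~u) → ~(v ∧ w)) ∧ ~(w ∧ (w → w))) = 1/2 ∨ 1/2 = 1/2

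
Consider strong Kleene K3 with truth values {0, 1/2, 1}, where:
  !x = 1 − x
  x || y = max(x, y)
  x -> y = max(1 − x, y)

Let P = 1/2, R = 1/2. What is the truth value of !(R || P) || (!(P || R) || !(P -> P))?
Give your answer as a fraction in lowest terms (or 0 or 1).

1/2

R || P = 1/2 || 1/2 = 1/2
!(R || P) = !1/2 = 1/2
P || R = 1/2 || 1/2 = 1/2
!(P || R) = !1/2 = 1/2
P -> P = 1/2 -> 1/2 = 1/2
!(P -> P) = !1/2 = 1/2
!(P || R) || !(P -> P) = 1/2 || 1/2 = 1/2
!(R || P) || (!(P || R) || !(P -> P)) = 1/2 || 1/2 = 1/2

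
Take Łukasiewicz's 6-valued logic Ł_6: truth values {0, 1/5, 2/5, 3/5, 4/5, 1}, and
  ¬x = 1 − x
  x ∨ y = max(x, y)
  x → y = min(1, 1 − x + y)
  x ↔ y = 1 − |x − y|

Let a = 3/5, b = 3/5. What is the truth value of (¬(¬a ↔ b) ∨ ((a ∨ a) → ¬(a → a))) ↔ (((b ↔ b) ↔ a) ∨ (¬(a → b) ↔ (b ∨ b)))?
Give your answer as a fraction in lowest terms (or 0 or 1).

4/5

¬a = ¬3/5 = 2/5
¬a ↔ b = 2/5 ↔ 3/5 = 4/5
¬(¬a ↔ b) = ¬4/5 = 1/5
a ∨ a = 3/5 ∨ 3/5 = 3/5
a → a = 3/5 → 3/5 = 1
¬(a → a) = ¬1 = 0
(a ∨ a) → ¬(a → a) = 3/5 → 0 = 2/5
¬(¬a ↔ b) ∨ ((a ∨ a) → ¬(a → a)) = 1/5 ∨ 2/5 = 2/5
b ↔ b = 3/5 ↔ 3/5 = 1
(b ↔ b) ↔ a = 1 ↔ 3/5 = 3/5
a → b = 3/5 → 3/5 = 1
¬(a → b) = ¬1 = 0
b ∨ b = 3/5 ∨ 3/5 = 3/5
¬(a → b) ↔ (b ∨ b) = 0 ↔ 3/5 = 2/5
((b ↔ b) ↔ a) ∨ (¬(a → b) ↔ (b ∨ b)) = 3/5 ∨ 2/5 = 3/5
(¬(¬a ↔ b) ∨ ((a ∨ a) → ¬(a → a))) ↔ (((b ↔ b) ↔ a) ∨ (¬(a → b) ↔ (b ∨ b))) = 2/5 ↔ 3/5 = 4/5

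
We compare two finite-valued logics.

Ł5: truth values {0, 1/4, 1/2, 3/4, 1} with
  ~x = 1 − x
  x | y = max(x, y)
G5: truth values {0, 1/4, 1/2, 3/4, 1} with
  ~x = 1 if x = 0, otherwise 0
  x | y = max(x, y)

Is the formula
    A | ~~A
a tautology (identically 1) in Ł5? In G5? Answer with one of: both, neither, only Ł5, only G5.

In Ł5: at A = 0 the value is 0 — not a tautology.
In G5: at A = 0 the value is 0 — not a tautology.

neither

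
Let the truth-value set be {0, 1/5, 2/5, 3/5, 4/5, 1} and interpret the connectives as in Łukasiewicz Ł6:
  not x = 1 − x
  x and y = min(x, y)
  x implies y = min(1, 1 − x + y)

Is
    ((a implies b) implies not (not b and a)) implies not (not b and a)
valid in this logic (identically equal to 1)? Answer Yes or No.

Counterexample: take a = 1/5, b = 0.
a implies b = 1/5 implies 0 = 4/5
not b = not 0 = 1
not b and a = 1 and 1/5 = 1/5
not (not b and a) = not 1/5 = 4/5
(a implies b) implies not (not b and a) = 4/5 implies 4/5 = 1
((a implies b) implies not (not b and a)) implies not (not b and a) = 1 implies 4/5 = 4/5
This gives 4/5 ≠ 1.

No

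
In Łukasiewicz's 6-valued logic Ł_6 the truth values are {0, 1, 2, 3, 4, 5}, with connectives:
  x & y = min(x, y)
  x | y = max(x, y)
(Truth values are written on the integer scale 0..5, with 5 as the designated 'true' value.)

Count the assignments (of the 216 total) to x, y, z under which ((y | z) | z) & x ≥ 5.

11

value 5: 11 assignments (counts)
value 4: 29 assignments
value 3: 41 assignments
value 2: 47 assignments
value 1: 47 assignments
value 0: 41 assignments
So 11 of the 216 assignments meet the threshold.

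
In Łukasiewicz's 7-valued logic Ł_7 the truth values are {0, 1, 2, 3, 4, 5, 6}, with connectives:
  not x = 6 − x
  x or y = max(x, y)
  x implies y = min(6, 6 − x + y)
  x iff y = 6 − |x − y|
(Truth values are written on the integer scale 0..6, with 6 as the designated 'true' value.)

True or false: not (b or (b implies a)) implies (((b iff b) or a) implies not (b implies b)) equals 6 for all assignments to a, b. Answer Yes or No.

No

Counterexample: take a = 0, b = 1.
b implies a = 1 implies 0 = 5
b or (b implies a) = 1 or 5 = 5
not (b or (b implies a)) = not 5 = 1
b iff b = 1 iff 1 = 6
(b iff b) or a = 6 or 0 = 6
b implies b = 1 implies 1 = 6
not (b implies b) = not 6 = 0
((b iff b) or a) implies not (b implies b) = 6 implies 0 = 0
not (b or (b implies a)) implies (((b iff b) or a) implies not (b implies b)) = 1 implies 0 = 5
This gives 5 ≠ 6.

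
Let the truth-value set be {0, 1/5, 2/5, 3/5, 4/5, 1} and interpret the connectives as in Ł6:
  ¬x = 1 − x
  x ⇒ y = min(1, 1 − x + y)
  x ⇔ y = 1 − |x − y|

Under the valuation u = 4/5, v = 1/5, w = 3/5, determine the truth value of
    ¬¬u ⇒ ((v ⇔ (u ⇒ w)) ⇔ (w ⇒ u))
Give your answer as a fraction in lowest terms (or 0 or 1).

¬u = ¬4/5 = 1/5
¬¬u = ¬1/5 = 4/5
u ⇒ w = 4/5 ⇒ 3/5 = 4/5
v ⇔ (u ⇒ w) = 1/5 ⇔ 4/5 = 2/5
w ⇒ u = 3/5 ⇒ 4/5 = 1
(v ⇔ (u ⇒ w)) ⇔ (w ⇒ u) = 2/5 ⇔ 1 = 2/5
¬¬u ⇒ ((v ⇔ (u ⇒ w)) ⇔ (w ⇒ u)) = 4/5 ⇒ 2/5 = 3/5

3/5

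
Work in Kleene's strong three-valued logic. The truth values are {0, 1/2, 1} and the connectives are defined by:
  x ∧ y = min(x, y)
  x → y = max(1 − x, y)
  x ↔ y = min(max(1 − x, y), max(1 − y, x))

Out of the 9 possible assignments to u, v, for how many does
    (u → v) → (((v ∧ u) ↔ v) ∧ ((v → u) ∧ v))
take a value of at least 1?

2

u = 0, v = 0 ↦ 0  <
u = 0, v = 1/2 ↦ 1/2  <
u = 0, v = 1 ↦ 0  <
u = 1/2, v = 0 ↦ 1/2  <
u = 1/2, v = 1/2 ↦ 1/2  <
u = 1/2, v = 1 ↦ 1/2  <
u = 1, v = 0 ↦ 1  ≥
u = 1, v = 1/2 ↦ 1/2  <
u = 1, v = 1 ↦ 1  ≥
So 2 of the 9 assignments meet the threshold.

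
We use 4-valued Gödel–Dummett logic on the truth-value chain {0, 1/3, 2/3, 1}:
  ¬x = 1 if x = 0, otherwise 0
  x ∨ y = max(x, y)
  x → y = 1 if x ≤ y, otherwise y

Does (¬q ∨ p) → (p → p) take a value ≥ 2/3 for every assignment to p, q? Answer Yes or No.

Yes

p = 0, q = 0 ↦ 1
p = 0, q = 1/3 ↦ 1
p = 0, q = 2/3 ↦ 1
p = 0, q = 1 ↦ 1
p = 1/3, q = 0 ↦ 1
p = 1/3, q = 1/3 ↦ 1
p = 1/3, q = 2/3 ↦ 1
p = 1/3, q = 1 ↦ 1
p = 2/3, q = 0 ↦ 1
p = 2/3, q = 1/3 ↦ 1
p = 2/3, q = 2/3 ↦ 1
p = 2/3, q = 1 ↦ 1
p = 1, q = 0 ↦ 1
p = 1, q = 1/3 ↦ 1
p = 1, q = 2/3 ↦ 1
p = 1, q = 1 ↦ 1
Every assignment gives a value ≥ 2/3.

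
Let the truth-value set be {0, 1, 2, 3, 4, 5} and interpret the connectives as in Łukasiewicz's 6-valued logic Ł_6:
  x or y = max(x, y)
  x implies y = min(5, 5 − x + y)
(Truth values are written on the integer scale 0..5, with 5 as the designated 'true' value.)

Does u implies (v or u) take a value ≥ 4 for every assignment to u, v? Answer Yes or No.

At u = 5, v = 1, for instance:
v or u = 1 or 5 = 5
u implies (v or u) = 5 implies 5 = 5
and checking the remaining 35 assignments likewise gives ≥ 4 in every case.

Yes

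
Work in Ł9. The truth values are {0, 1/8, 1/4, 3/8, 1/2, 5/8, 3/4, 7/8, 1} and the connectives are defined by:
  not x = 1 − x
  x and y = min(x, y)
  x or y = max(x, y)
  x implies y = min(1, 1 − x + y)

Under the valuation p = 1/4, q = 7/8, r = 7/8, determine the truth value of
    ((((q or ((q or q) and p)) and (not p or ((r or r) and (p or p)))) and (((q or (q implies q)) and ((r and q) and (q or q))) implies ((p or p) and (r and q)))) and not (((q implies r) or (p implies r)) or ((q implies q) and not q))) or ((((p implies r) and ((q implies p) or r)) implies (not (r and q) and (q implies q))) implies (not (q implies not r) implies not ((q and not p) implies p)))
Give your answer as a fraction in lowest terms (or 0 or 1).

1

q or q = 7/8 or 7/8 = 7/8
(q or q) and p = 7/8 and 1/4 = 1/4
q or ((q or q) and p) = 7/8 or 1/4 = 7/8
not p = not 1/4 = 3/4
r or r = 7/8 or 7/8 = 7/8
p or p = 1/4 or 1/4 = 1/4
(r or r) and (p or p) = 7/8 and 1/4 = 1/4
not p or ((r or r) and (p or p)) = 3/4 or 1/4 = 3/4
(q or ((q or q) and p)) and (not p or ((r or r) and (p or p))) = 7/8 and 3/4 = 3/4
q implies q = 7/8 implies 7/8 = 1
q or (q implies q) = 7/8 or 1 = 1
r and q = 7/8 and 7/8 = 7/8
q or q = 7/8 or 7/8 = 7/8
(r and q) and (q or q) = 7/8 and 7/8 = 7/8
(q or (q implies q)) and ((r and q) and (q or q)) = 1 and 7/8 = 7/8
p or p = 1/4 or 1/4 = 1/4
r and q = 7/8 and 7/8 = 7/8
(p or p) and (r and q) = 1/4 and 7/8 = 1/4
((q or (q implies q)) and ((r and q) and (q or q))) implies ((p or p) and (r and q)) = 7/8 implies 1/4 = 3/8
((q or ((q or q) and p)) and (not p or ((r or r) and (p or p)))) and (((q or (q implies q)) and ((r and q) and (q or q))) implies ((p or p) and (r and q))) = 3/4 and 3/8 = 3/8
q implies r = 7/8 implies 7/8 = 1
p implies r = 1/4 implies 7/8 = 1
(q implies r) or (p implies r) = 1 or 1 = 1
q implies q = 7/8 implies 7/8 = 1
not q = not 7/8 = 1/8
(q implies q) and not q = 1 and 1/8 = 1/8
((q implies r) or (p implies r)) or ((q implies q) and not q) = 1 or 1/8 = 1
not (((q implies r) or (p implies r)) or ((q implies q) and not q)) = not 1 = 0
(((q or ((q or q) and p)) and (not p or ((r or r) and (p or p)))) and (((q or (q implies q)) and ((r and q) and (q or q))) implies ((p or p) and (r and q)))) and not (((q implies r) or (p implies r)) or ((q implies q) and not q)) = 3/8 and 0 = 0
p implies r = 1/4 implies 7/8 = 1
q implies p = 7/8 implies 1/4 = 3/8
(q implies p) or r = 3/8 or 7/8 = 7/8
(p implies r) and ((q implies p) or r) = 1 and 7/8 = 7/8
r and q = 7/8 and 7/8 = 7/8
not (r and q) = not 7/8 = 1/8
q implies q = 7/8 implies 7/8 = 1
not (r and q) and (q implies q) = 1/8 and 1 = 1/8
((p implies r) and ((q implies p) or r)) implies (not (r and q) and (q implies q)) = 7/8 implies 1/8 = 1/4
not r = not 7/8 = 1/8
q implies not r = 7/8 implies 1/8 = 1/4
not (q implies not r) = not 1/4 = 3/4
not p = not 1/4 = 3/4
q and not p = 7/8 and 3/4 = 3/4
(q and not p) implies p = 3/4 implies 1/4 = 1/2
not ((q and not p) implies p) = not 1/2 = 1/2
not (q implies not r) implies not ((q and not p) implies p) = 3/4 implies 1/2 = 3/4
(((p implies r) and ((q implies p) or r)) implies (not (r and q) and (q implies q))) implies (not (q implies not r) implies not ((q and not p) implies p)) = 1/4 implies 3/4 = 1
((((q or ((q or q) and p)) and (not p or ((r or r) and (p or p)))) and (((q or (q implies q)) and ((r and q) and (q or q))) implies ((p or p) and (r and q)))) and not (((q implies r) or (p implies r)) or ((q implies q) and not q))) or ((((p implies r) and ((q implies p) or r)) implies (not (r and q) and (q implies q))) implies (not (q implies not r) implies not ((q and not p) implies p))) = 0 or 1 = 1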